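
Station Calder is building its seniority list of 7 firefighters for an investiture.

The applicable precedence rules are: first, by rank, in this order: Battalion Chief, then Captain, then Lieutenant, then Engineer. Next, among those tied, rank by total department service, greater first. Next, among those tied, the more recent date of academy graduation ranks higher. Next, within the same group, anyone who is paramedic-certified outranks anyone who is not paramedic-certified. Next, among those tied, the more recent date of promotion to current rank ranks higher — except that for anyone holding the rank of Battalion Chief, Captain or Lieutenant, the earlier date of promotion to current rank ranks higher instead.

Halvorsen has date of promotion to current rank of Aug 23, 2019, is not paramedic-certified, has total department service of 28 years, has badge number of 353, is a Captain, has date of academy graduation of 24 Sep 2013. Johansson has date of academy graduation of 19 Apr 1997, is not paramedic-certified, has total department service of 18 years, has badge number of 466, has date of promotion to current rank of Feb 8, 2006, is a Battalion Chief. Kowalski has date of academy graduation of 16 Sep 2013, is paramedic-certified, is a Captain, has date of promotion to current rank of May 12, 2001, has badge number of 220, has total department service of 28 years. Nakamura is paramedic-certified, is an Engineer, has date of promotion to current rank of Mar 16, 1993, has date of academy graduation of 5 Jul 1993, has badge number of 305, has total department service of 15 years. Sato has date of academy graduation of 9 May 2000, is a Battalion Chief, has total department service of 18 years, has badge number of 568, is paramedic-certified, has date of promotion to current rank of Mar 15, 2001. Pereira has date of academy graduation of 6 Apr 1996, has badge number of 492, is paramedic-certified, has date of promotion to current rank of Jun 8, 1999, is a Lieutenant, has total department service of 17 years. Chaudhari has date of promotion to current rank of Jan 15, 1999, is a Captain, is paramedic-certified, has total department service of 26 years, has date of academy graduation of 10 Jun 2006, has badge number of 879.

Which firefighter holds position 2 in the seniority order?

Johansson

By rank: Sato and Johansson (Battalion Chief); then Halvorsen, Kowalski and Chaudhari (Captain); then Pereira (Lieutenant); then Nakamura (Engineer).
Sato and Johansson both have total department service 18 years, so the next rule applies.
Among Sato and Johansson, by date of academy graduation (later first): Sato (9 May 2000) before Johansson (19 Apr 1997).
Among Halvorsen, Kowalski and Chaudhari, by total department service (higher first): Halvorsen and Kowalski (28 years) before Chaudhari (26 years).
Among Halvorsen and Kowalski, by date of academy graduation (later first): Halvorsen (24 Sep 2013) before Kowalski (16 Sep 2013).
Order: Sato, Johansson, Halvorsen, Kowalski, Chaudhari, Pereira, Nakamura.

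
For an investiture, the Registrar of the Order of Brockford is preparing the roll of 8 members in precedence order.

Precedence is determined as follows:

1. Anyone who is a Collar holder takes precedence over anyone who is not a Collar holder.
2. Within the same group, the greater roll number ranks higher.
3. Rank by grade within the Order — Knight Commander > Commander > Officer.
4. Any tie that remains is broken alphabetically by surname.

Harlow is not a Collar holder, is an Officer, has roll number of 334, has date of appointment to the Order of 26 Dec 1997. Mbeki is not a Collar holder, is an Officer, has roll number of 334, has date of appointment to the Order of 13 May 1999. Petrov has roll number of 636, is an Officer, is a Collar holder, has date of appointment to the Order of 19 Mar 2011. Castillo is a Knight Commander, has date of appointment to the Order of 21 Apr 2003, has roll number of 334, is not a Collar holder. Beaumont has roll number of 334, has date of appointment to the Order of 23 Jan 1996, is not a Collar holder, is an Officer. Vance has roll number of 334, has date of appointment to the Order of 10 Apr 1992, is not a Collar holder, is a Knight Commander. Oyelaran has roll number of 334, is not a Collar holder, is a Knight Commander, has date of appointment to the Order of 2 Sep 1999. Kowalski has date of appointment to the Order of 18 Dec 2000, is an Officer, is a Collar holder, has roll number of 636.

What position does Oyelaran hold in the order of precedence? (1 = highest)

4

By the first rule: Kowalski and Petrov (both a Collar holder); then Castillo, Oyelaran, Vance, Beaumont, Harlow and Mbeki (each not a Collar holder).
Kowalski and Petrov both have roll number 636, so the next rule applies.
Kowalski and Petrov are each Officer, so the next rule applies.
Among Kowalski and Petrov, alphabetically by surname: Kowalski before Petrov.
Castillo, Oyelaran, Vance, Beaumont, Harlow and Mbeki all have roll number 334, so the next rule applies.
Among Castillo, Oyelaran, Vance, Beaumont, Harlow and Mbeki, by grade within the Order: Castillo, Oyelaran and Vance (Knight Commander) before Beaumont, Harlow and Mbeki (Officer).
Among Castillo, Oyelaran and Vance, alphabetically by surname: Castillo before Oyelaran before Vance.
Among Beaumont, Harlow and Mbeki, alphabetically by surname: Beaumont before Harlow before Mbeki.
Order: Kowalski, Petrov, Castillo, Oyelaran, Vance, Beaumont, Harlow, Mbeki. So position 4.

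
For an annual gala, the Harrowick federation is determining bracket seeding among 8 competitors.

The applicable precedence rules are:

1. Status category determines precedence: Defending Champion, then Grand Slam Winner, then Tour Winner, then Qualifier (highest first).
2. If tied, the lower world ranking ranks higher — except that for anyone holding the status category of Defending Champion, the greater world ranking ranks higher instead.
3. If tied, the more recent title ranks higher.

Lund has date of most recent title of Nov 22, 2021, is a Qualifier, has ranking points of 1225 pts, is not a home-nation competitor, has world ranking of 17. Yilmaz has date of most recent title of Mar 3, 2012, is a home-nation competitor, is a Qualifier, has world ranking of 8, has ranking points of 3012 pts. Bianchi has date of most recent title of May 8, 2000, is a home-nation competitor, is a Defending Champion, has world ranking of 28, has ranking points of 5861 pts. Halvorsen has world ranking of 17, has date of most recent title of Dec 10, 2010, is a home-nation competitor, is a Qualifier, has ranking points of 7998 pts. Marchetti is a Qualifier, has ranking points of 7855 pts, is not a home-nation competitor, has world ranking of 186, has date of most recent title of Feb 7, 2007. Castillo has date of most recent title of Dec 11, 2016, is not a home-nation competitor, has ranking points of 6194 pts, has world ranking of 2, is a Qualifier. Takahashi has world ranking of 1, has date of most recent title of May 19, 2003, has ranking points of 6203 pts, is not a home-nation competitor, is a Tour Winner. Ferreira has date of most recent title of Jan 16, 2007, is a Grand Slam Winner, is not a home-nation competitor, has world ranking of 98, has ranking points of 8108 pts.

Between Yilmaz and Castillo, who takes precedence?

By status category: Bianchi (Defending Champion); then Ferreira (Grand Slam Winner); then Takahashi (Tour Winner); then Castillo, Yilmaz, Lund, Halvorsen and Marchetti (Qualifier).
Among Castillo, Yilmaz, Lund, Halvorsen and Marchetti, by world ranking (lower first): Castillo (2) before Yilmaz (8) before Lund and Halvorsen (17) before Marchetti (186).
Among Lund and Halvorsen, by date of most recent title (later first): Lund (Nov 22, 2021) before Halvorsen (Dec 10, 2010).
So Castillo takes precedence.

Castillo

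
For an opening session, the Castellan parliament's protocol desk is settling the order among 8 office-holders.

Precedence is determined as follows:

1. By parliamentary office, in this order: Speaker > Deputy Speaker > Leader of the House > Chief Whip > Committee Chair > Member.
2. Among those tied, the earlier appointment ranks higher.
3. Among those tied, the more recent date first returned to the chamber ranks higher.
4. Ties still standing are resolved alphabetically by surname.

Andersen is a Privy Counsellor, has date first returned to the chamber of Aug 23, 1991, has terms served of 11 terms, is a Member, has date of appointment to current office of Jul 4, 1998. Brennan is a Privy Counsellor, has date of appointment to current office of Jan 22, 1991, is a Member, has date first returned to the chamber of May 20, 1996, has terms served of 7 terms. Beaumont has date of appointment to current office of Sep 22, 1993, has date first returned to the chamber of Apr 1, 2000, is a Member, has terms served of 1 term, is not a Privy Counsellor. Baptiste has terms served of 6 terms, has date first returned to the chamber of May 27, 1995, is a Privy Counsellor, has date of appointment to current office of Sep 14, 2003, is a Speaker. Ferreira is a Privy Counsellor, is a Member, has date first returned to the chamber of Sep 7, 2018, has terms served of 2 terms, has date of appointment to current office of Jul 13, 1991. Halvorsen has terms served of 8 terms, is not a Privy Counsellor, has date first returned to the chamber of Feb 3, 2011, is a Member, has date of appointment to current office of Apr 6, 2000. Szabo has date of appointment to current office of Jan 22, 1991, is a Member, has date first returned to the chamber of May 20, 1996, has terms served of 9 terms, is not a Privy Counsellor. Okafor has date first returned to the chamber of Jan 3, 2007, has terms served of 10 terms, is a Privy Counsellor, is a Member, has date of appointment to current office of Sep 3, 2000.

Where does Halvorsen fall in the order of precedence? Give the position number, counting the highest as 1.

7

By parliamentary office: Baptiste (Speaker); then Brennan, Szabo, Ferreira, Beaumont, Andersen, Halvorsen and Okafor (Member).
Among Brennan, Szabo, Ferreira, Beaumont, Andersen, Halvorsen and Okafor, by date of appointment to current office (earlier first): Brennan and Szabo (Jan 22, 1991) before Ferreira (Jul 13, 1991) before Beaumont (Sep 22, 1993) before Andersen (Jul 4, 1998) before Halvorsen (Apr 6, 2000) before Okafor (Sep 3, 2000).
Brennan and Szabo both have date first returned to the chamber May 20, 1996, so the next rule applies.
Among Brennan and Szabo, alphabetically by surname: Brennan before Szabo.
Order: Baptiste, Brennan, Szabo, Ferreira, Beaumont, Andersen, Halvorsen, Okafor. So position 7.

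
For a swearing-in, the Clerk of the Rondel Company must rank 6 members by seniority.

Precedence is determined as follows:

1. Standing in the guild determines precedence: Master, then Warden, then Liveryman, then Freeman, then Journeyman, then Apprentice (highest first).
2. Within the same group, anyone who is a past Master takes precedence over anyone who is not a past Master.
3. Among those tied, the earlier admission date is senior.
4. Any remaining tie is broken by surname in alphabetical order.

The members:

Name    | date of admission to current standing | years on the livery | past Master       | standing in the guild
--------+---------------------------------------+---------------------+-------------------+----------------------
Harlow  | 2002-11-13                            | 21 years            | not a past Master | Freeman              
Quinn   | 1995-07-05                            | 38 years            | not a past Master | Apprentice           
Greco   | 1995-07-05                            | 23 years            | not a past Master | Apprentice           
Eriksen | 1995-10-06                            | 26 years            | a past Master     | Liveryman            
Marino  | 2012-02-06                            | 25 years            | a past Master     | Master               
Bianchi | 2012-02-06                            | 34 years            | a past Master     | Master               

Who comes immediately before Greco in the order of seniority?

Harlow

By standing in the guild: Bianchi and Marino (Master); then Eriksen (Liveryman); then Harlow (Freeman); then Greco and Quinn (Apprentice).
Bianchi and Marino are each a past Master, so the next rule applies.
Bianchi and Marino both have date of admission to current standing 2012-02-06, so the next rule applies.
Among Bianchi and Marino, alphabetically by surname: Bianchi before Marino.
Greco and Quinn are each not a past Master, so the next rule applies.
Greco and Quinn both have date of admission to current standing 1995-07-05, so the next rule applies.
Among Greco and Quinn, alphabetically by surname: Greco before Quinn.
Order: Bianchi, Marino, Eriksen, Harlow, Greco, Quinn.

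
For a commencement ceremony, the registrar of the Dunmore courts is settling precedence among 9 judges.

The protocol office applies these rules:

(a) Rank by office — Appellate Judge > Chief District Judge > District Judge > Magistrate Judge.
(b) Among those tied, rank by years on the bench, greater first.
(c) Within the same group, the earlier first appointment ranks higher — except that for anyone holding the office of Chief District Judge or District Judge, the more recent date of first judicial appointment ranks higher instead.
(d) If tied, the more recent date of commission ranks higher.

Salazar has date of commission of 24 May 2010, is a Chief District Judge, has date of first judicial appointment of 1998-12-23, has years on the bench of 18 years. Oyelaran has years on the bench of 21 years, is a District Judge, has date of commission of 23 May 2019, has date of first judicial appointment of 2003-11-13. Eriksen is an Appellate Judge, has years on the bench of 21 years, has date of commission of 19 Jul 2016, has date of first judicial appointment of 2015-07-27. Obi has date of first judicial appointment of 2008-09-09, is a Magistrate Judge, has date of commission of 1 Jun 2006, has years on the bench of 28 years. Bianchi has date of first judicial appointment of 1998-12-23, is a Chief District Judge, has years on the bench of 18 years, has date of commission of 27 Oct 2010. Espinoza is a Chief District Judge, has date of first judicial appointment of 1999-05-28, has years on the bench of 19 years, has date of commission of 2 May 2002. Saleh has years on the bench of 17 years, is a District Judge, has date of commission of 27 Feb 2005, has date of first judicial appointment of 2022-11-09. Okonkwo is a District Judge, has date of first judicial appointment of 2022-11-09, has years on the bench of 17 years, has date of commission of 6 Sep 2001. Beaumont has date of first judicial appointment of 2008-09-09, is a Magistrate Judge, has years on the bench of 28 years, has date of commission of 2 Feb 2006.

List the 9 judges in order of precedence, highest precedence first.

Eriksen, Espinoza, Bianchi, Salazar, Oyelaran, Saleh, Okonkwo, Obi, Beaumont

By office: Eriksen (Appellate Judge); then Espinoza, Bianchi and Salazar (Chief District Judge); then Oyelaran, Saleh and Okonkwo (District Judge); then Obi and Beaumont (Magistrate Judge).
Among Espinoza, Bianchi and Salazar, by years on the bench (higher first): Espinoza (19 years) before Bianchi and Salazar (18 years).
Bianchi and Salazar both have date of first judicial appointment 1998-12-23, so the next rule applies.
Among Bianchi and Salazar, by date of commission (later first): Bianchi (27 Oct 2010) before Salazar (24 May 2010).
Among Oyelaran, Saleh and Okonkwo, by years on the bench (higher first): Oyelaran (21 years) before Saleh and Okonkwo (17 years).
Saleh and Okonkwo both have date of first judicial appointment 2022-11-09, so the next rule applies.
Among Saleh and Okonkwo, by date of commission (later first): Saleh (27 Feb 2005) before Okonkwo (6 Sep 2001).
Obi and Beaumont both have years on the bench 28 years, so the next rule applies.
Obi and Beaumont both have date of first judicial appointment 2008-09-09, so the next rule applies.
Among Obi and Beaumont, by date of commission (later first): Obi (1 Jun 2006) before Beaumont (2 Feb 2006).
Full order: Eriksen, Espinoza, Bianchi, Salazar, Oyelaran, Saleh, Okonkwo, Obi, Beaumont.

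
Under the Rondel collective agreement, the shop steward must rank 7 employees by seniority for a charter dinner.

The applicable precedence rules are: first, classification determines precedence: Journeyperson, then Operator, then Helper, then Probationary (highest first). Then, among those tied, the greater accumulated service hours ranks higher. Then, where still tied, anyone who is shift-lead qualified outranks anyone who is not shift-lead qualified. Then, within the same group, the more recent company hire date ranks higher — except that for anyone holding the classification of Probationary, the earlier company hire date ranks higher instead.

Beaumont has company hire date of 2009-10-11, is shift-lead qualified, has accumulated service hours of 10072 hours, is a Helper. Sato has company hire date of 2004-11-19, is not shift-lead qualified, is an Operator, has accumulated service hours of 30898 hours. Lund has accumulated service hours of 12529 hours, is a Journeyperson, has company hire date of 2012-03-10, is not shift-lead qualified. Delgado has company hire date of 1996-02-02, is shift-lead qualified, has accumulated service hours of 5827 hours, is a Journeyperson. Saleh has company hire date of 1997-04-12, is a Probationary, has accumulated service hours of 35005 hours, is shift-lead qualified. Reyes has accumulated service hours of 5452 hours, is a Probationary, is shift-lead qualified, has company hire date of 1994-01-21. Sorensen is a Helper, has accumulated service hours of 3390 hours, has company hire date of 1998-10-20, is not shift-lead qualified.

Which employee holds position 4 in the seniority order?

By classification: Lund and Delgado (Journeyperson); then Sato (Operator); then Beaumont and Sorensen (Helper); then Saleh and Reyes (Probationary).
Among Lund and Delgado, by accumulated service hours (higher first): Lund (12529 hours) before Delgado (5827 hours).
Among Beaumont and Sorensen, by accumulated service hours (higher first): Beaumont (10072 hours) before Sorensen (3390 hours).
Among Saleh and Reyes, by accumulated service hours (higher first): Saleh (35005 hours) before Reyes (5452 hours).
Order: Lund, Delgado, Sato, Beaumont, Sorensen, Saleh, Reyes.

Beaumont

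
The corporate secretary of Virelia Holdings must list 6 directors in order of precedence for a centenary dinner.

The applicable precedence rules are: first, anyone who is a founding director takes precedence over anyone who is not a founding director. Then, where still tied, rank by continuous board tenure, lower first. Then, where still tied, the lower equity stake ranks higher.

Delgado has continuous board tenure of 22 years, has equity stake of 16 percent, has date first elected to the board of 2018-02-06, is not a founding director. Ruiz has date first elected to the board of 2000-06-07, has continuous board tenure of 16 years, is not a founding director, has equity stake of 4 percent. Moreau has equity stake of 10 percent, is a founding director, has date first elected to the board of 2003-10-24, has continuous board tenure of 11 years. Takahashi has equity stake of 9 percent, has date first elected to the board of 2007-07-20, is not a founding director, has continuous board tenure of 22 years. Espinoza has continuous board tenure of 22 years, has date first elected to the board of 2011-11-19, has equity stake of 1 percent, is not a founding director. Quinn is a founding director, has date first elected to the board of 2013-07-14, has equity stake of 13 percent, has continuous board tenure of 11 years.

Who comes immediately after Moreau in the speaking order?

By the first rule: Moreau and Quinn (both a founding director); then Ruiz, Espinoza, Takahashi and Delgado (each not a founding director).
Moreau and Quinn both have continuous board tenure 11 years, so the next rule applies.
Among Moreau and Quinn, by equity stake (lower first): Moreau (10 percent) before Quinn (13 percent).
Among Ruiz, Espinoza, Takahashi and Delgado, by continuous board tenure (lower first): Ruiz (16 years) before Espinoza, Takahashi and Delgado (22 years).
Among Espinoza, Takahashi and Delgado, by equity stake (lower first): Espinoza (1 percent) before Takahashi (9 percent) before Delgado (16 percent).
Order: Moreau, Quinn, Ruiz, Espinoza, Takahashi, Delgado.

Quinn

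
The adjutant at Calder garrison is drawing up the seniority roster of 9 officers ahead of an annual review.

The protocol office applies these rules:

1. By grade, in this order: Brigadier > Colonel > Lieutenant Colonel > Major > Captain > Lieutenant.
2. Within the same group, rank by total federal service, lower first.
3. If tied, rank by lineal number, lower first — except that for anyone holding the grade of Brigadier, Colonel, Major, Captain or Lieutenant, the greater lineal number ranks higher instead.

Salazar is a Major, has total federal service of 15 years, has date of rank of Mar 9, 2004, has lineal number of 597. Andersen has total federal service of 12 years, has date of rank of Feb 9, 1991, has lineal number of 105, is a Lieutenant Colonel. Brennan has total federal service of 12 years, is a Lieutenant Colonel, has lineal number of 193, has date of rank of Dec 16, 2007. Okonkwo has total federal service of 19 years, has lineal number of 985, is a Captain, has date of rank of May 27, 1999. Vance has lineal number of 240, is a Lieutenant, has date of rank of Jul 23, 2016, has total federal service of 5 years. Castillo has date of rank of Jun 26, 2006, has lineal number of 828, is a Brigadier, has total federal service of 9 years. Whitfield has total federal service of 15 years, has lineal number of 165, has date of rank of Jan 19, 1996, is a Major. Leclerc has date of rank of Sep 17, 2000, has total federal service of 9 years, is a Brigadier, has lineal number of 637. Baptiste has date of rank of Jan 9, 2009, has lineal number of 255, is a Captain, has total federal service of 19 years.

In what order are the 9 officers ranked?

By grade: Castillo and Leclerc (Brigadier); then Andersen and Brennan (Lieutenant Colonel); then Salazar and Whitfield (Major); then Okonkwo and Baptiste (Captain); then Vance (Lieutenant).
Castillo and Leclerc both have total federal service 9 years, so the next rule applies.
Among Castillo and Leclerc, by lineal number (higher first) (reversed rule for this group): Castillo (828) before Leclerc (637).
Andersen and Brennan both have total federal service 12 years, so the next rule applies.
Among Andersen and Brennan, by lineal number (lower first): Andersen (105) before Brennan (193).
Salazar and Whitfield both have total federal service 15 years, so the next rule applies.
Among Salazar and Whitfield, by lineal number (higher first) (reversed rule for this group): Salazar (597) before Whitfield (165).
Okonkwo and Baptiste both have total federal service 19 years, so the next rule applies.
Among Okonkwo and Baptiste, by lineal number (higher first) (reversed rule for this group): Okonkwo (985) before Baptiste (255).
Full order: Castillo, Leclerc, Andersen, Brennan, Salazar, Whitfield, Okonkwo, Baptiste, Vance.

Castillo, Leclerc, Andersen, Brennan, Salazar, Whitfield, Okonkwo, Baptiste, Vance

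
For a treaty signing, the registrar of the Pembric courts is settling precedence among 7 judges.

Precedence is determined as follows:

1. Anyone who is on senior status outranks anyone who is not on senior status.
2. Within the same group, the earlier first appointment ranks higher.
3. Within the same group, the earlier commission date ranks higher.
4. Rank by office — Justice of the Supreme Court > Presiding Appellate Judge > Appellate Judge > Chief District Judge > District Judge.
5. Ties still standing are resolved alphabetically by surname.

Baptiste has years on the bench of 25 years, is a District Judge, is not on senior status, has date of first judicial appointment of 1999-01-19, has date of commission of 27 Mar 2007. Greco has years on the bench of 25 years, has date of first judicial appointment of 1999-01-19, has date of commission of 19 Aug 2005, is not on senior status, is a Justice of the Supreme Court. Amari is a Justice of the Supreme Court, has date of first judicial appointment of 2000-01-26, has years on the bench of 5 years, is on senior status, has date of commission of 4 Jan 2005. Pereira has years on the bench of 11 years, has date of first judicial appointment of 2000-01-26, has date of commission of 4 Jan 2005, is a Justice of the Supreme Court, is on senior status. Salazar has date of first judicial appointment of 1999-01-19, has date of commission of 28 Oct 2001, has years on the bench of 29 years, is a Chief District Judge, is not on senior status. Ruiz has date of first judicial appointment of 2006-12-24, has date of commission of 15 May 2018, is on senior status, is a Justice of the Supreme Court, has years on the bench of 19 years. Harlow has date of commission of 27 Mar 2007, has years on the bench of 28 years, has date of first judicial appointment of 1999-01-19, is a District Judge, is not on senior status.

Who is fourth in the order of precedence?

By the first rule: Amari, Pereira and Ruiz (each on senior status); then Salazar, Greco, Baptiste and Harlow (each not on senior status).
Among Amari, Pereira and Ruiz, by date of first judicial appointment (earlier first): Amari and Pereira (2000-01-26) before Ruiz (2006-12-24).
Amari and Pereira both have date of commission 4 Jan 2005, so the next rule applies.
Amari and Pereira are each Justice of the Supreme Court, so the next rule applies.
Among Amari and Pereira, alphabetically by surname: Amari before Pereira.
Salazar, Greco, Baptiste and Harlow all have date of first judicial appointment 1999-01-19, so the next rule applies.
Among Salazar, Greco, Baptiste and Harlow, by date of commission (earlier first): Salazar (28 Oct 2001) before Greco (19 Aug 2005) before Baptiste and Harlow (27 Mar 2007).
Baptiste and Harlow are each District Judge, so the next rule applies.
Among Baptiste and Harlow, alphabetically by surname: Baptiste before Harlow.
Order: Amari, Pereira, Ruiz, Salazar, Greco, Baptiste, Harlow.

Salazar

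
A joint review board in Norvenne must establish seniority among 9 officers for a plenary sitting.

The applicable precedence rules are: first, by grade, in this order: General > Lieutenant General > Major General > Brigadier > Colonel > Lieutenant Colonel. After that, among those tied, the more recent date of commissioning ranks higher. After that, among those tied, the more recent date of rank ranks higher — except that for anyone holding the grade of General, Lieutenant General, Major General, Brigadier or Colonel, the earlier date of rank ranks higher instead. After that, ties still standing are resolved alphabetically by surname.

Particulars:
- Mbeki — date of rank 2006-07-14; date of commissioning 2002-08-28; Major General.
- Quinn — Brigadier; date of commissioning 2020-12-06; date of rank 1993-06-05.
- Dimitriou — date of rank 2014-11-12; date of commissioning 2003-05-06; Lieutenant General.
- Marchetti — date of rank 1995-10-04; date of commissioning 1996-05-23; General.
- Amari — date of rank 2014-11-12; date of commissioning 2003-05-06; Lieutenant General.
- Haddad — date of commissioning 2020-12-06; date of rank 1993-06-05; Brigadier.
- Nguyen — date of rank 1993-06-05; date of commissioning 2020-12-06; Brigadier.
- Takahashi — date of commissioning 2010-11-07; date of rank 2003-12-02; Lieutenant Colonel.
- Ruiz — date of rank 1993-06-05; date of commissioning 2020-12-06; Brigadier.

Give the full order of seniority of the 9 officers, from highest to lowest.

By grade: Marchetti (General); then Amari and Dimitriou (Lieutenant General); then Mbeki (Major General); then Haddad, Nguyen, Quinn and Ruiz (Brigadier); then Takahashi (Lieutenant Colonel).
Amari and Dimitriou both have date of commissioning 2003-05-06, so the next rule applies.
Amari and Dimitriou both have date of rank 2014-11-12, so the next rule applies.
Among Amari and Dimitriou, alphabetically by surname: Amari before Dimitriou.
Haddad, Nguyen, Quinn and Ruiz all have date of commissioning 2020-12-06, so the next rule applies.
Haddad, Nguyen, Quinn and Ruiz all have date of rank 1993-06-05, so the next rule applies.
Among Haddad, Nguyen, Quinn and Ruiz, alphabetically by surname: Haddad before Nguyen before Quinn before Ruiz.
Full order: Marchetti, Amari, Dimitriou, Mbeki, Haddad, Nguyen, Quinn, Ruiz, Takahashi.

Marchetti, Amari, Dimitriou, Mbeki, Haddad, Nguyen, Quinn, Ruiz, Takahashi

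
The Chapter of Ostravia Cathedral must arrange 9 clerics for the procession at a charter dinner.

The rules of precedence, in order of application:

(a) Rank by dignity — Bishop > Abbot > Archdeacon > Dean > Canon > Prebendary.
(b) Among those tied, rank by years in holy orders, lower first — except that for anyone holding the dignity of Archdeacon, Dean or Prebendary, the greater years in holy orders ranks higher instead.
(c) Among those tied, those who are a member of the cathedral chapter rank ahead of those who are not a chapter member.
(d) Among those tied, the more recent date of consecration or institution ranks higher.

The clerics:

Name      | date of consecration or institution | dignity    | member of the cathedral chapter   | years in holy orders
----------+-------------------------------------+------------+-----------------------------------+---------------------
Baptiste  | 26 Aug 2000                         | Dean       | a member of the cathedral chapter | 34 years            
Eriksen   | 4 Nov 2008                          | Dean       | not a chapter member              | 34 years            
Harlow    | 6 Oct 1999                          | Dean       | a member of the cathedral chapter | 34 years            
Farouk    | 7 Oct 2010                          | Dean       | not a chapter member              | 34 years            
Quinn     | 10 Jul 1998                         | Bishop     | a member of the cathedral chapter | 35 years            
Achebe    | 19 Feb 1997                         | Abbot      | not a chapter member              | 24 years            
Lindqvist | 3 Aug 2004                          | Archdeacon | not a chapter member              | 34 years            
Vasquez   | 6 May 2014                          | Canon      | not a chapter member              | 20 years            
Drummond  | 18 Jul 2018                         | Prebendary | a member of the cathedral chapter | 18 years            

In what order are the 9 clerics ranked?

Quinn, Achebe, Lindqvist, Baptiste, Harlow, Farouk, Eriksen, Vasquez, Drummond

By dignity: Quinn (Bishop); then Achebe (Abbot); then Lindqvist (Archdeacon); then Baptiste, Harlow, Farouk and Eriksen (Dean); then Vasquez (Canon); then Drummond (Prebendary).
Baptiste, Harlow, Farouk and Eriksen all have years in holy orders 34 years, so the next rule applies.
Among Baptiste, Harlow, Farouk and Eriksen, a member of the cathedral chapter before not a chapter member: Baptiste and Harlow (a member of the cathedral chapter) before Farouk and Eriksen (not a chapter member).
Among Baptiste and Harlow, by date of consecration or institution (later first): Baptiste (26 Aug 2000) before Harlow (6 Oct 1999).
Among Farouk and Eriksen, by date of consecration or institution (later first): Farouk (7 Oct 2010) before Eriksen (4 Nov 2008).
Full order: Quinn, Achebe, Lindqvist, Baptiste, Harlow, Farouk, Eriksen, Vasquez, Drummond.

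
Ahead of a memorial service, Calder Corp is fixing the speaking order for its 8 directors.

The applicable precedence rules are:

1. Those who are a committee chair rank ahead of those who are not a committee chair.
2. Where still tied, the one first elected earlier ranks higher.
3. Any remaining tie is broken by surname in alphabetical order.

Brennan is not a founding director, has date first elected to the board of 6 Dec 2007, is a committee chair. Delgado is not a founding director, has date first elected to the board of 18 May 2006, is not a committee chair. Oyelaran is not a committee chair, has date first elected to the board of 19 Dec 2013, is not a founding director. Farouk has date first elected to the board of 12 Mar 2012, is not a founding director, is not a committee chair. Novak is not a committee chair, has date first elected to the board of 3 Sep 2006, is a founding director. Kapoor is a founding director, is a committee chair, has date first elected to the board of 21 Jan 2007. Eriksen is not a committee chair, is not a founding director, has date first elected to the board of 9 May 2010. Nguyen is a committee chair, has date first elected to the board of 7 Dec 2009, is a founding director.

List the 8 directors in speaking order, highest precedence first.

By the first rule: Kapoor, Brennan and Nguyen (each a committee chair); then Delgado, Novak, Eriksen, Farouk and Oyelaran (each not a committee chair).
Among Kapoor, Brennan and Nguyen, by date first elected to the board (earlier first): Kapoor (21 Jan 2007) before Brennan (6 Dec 2007) before Nguyen (7 Dec 2009).
Among Delgado, Novak, Eriksen, Farouk and Oyelaran, by date first elected to the board (earlier first): Delgado (18 May 2006) before Novak (3 Sep 2006) before Eriksen (9 May 2010) before Farouk (12 Mar 2012) before Oyelaran (19 Dec 2013).
Full order: Kapoor, Brennan, Nguyen, Delgado, Novak, Eriksen, Farouk, Oyelaran.

Kapoor, Brennan, Nguyen, Delgado, Novak, Eriksen, Farouk, Oyelaran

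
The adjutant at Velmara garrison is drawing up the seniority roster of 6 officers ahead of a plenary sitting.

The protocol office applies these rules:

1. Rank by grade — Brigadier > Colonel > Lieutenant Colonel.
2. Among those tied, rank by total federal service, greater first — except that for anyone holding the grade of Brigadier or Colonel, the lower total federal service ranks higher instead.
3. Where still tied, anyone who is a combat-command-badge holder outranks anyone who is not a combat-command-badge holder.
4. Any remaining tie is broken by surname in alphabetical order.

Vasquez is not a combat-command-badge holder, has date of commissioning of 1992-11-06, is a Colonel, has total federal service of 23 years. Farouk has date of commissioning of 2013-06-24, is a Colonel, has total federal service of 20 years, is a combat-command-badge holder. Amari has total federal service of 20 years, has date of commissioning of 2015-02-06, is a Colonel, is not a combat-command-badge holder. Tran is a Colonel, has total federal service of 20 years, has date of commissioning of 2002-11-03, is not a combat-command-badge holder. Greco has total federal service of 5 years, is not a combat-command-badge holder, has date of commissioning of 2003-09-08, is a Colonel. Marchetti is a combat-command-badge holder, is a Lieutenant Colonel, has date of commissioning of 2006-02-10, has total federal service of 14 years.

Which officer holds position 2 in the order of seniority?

By grade: Greco, Farouk, Amari, Tran and Vasquez (Colonel); then Marchetti (Lieutenant Colonel).
Among Greco, Farouk, Amari, Tran and Vasquez, by total federal service (lower first) (reversed rule for this group): Greco (5 years) before Farouk, Amari and Tran (20 years) before Vasquez (23 years).
Among Farouk, Amari and Tran, a combat-command-badge holder before not a combat-command-badge holder: Farouk (a combat-command-badge holder) before Amari and Tran (not a combat-command-badge holder).
Among Amari and Tran, alphabetically by surname: Amari before Tran.
Order: Greco, Farouk, Amari, Tran, Vasquez, Marchetti.

Farouk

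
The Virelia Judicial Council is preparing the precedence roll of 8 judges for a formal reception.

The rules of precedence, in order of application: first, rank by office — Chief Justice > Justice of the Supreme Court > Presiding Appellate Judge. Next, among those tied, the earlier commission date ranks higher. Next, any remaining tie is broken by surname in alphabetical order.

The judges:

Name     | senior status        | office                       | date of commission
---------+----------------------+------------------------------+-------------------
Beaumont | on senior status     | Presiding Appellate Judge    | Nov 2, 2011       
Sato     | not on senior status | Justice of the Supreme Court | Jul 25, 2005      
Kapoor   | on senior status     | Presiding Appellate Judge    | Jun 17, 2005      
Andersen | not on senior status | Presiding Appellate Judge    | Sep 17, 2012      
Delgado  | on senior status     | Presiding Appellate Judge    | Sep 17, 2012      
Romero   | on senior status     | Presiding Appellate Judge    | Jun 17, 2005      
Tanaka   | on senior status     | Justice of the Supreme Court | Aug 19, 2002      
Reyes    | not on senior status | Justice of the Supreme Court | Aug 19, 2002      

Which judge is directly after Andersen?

By office: Reyes, Tanaka and Sato (Justice of the Supreme Court); then Kapoor, Romero, Beaumont, Andersen and Delgado (Presiding Appellate Judge).
Among Reyes, Tanaka and Sato, by date of commission (earlier first): Reyes and Tanaka (Aug 19, 2002) before Sato (Jul 25, 2005).
Among Reyes and Tanaka, alphabetically by surname: Reyes before Tanaka.
Among Kapoor, Romero, Beaumont, Andersen and Delgado, by date of commission (earlier first): Kapoor and Romero (Jun 17, 2005) before Beaumont (Nov 2, 2011) before Andersen and Delgado (Sep 17, 2012).
Among Kapoor and Romero, alphabetically by surname: Kapoor before Romero.
Among Andersen and Delgado, alphabetically by surname: Andersen before Delgado.
Order: Reyes, Tanaka, Sato, Kapoor, Romero, Beaumont, Andersen, Delgado.

Delgado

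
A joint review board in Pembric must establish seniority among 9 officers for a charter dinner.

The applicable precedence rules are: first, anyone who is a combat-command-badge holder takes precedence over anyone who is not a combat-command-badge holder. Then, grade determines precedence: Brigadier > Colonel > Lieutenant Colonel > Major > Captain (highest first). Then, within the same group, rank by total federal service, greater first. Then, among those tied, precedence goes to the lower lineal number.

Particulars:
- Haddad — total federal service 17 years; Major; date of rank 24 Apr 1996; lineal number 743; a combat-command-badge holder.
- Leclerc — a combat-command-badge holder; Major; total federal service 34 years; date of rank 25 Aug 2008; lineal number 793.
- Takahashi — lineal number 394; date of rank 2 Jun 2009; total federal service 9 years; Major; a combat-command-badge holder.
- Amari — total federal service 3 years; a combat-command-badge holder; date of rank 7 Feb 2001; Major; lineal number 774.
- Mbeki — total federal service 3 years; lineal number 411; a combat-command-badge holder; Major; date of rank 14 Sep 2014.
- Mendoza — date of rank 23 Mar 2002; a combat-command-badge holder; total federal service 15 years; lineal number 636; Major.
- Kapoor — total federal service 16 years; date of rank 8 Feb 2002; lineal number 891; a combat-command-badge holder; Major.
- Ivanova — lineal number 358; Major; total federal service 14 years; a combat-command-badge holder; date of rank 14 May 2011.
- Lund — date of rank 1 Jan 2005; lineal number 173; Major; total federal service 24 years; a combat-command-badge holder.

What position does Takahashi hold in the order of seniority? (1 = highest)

7

By the first rule: Leclerc, Lund, Haddad, Kapoor, Mendoza, Ivanova, Takahashi, Mbeki and Amari (each a combat-command-badge holder).
Leclerc, Lund, Haddad, Kapoor, Mendoza, Ivanova, Takahashi, Mbeki and Amari are each Major, so the next rule applies.
Among Leclerc, Lund, Haddad, Kapoor, Mendoza, Ivanova, Takahashi, Mbeki and Amari, by total federal service (higher first): Leclerc (34 years) before Lund (24 years) before Haddad (17 years) before Kapoor (16 years) before Mendoza (15 years) before Ivanova (14 years) before Takahashi (9 years) before Mbeki and Amari (3 years).
Among Mbeki and Amari, by lineal number (lower first): Mbeki (411) before Amari (774).
Order: Leclerc, Lund, Haddad, Kapoor, Mendoza, Ivanova, Takahashi, Mbeki, Amari. So position 7.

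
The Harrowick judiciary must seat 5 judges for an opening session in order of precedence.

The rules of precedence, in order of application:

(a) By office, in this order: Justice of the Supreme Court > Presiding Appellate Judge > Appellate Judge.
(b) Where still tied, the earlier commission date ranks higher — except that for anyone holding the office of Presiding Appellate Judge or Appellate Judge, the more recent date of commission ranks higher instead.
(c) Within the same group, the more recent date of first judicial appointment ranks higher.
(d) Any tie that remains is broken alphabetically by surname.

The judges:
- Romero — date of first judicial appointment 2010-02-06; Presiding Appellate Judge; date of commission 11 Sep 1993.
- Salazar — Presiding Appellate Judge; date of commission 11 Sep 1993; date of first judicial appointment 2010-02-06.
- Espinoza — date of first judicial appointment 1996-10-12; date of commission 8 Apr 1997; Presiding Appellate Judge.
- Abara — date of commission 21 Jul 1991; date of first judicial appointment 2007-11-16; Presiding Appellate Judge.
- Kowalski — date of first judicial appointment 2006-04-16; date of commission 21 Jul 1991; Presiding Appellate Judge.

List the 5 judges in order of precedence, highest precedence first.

By office: Espinoza, Romero, Salazar, Abara and Kowalski (Presiding Appellate Judge).
Among Espinoza, Romero, Salazar, Abara and Kowalski, by date of commission (later first) (reversed rule for this group): Espinoza (8 Apr 1997) before Romero and Salazar (11 Sep 1993) before Abara and Kowalski (21 Jul 1991).
Romero and Salazar both have date of first judicial appointment 2010-02-06, so the next rule applies.
Among Romero and Salazar, alphabetically by surname: Romero before Salazar.
Among Abara and Kowalski, by date of first judicial appointment (later first): Abara (2007-11-16) before Kowalski (2006-04-16).
Full order: Espinoza, Romero, Salazar, Abara, Kowalski.

Espinoza, Romero, Salazar, Abara, Kowalski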